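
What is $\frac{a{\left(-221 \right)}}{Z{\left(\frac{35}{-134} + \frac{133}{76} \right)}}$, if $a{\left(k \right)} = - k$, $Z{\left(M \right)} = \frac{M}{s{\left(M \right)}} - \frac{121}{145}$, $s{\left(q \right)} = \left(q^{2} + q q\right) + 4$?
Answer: $- \frac{9704796205}{28892159} \approx -335.9$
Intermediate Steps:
$s{\left(q \right)} = 4 + 2 q^{2}$ ($s{\left(q \right)} = \left(q^{2} + q^{2}\right) + 4 = 2 q^{2} + 4 = 4 + 2 q^{2}$)
$Z{\left(M \right)} = - \frac{121}{145} + \frac{M}{4 + 2 M^{2}}$ ($Z{\left(M \right)} = \frac{M}{4 + 2 M^{2}} - \frac{121}{145} = - \frac{121}{145} + \frac{M}{4 + 2 M^{2}}$)
$\frac{a{\left(-221 \right)}}{Z{\left(\frac{35}{-134} + \frac{133}{76} \right)}} = \frac{\left(-1\right) \left(-221\right)}{\frac{1}{290} \frac{1}{2 + \left(\frac{35}{-134} + \frac{133}{76}\right)^{2}} \left(-484 - 242 \left(\frac{35}{-134} + \frac{133}{76}\right)^{2} + 145 \left(\frac{35}{-134} + \frac{133}{76}\right)\right)} = \frac{221}{\frac{1}{290} \frac{1}{2 + \left(35 \left(- \frac{1}{134}\right) + 133 \cdot \frac{1}{76}\right)^{2}} \left(-484 - 242 \left(35 \left(- \frac{1}{134}\right) + 133 \cdot \frac{1}{76}\right)^{2} + 145 \left(35 \left(- \frac{1}{134}\right) + 133 \cdot \frac{1}{76}\right)\right)} = \frac{221}{\frac{1}{290} \frac{1}{2 + \left(- \frac{35}{134} + \frac{7}{4}\right)^{2}} \left(-484 - 242 \left(- \frac{35}{134} + \frac{7}{4}\right)^{2} + 145 \left(- \frac{35}{134} + \frac{7}{4}\right)\right)} = \frac{221}{\frac{1}{290} \frac{1}{2 + \left(\frac{399}{268}\right)^{2}} \left(-484 - 242 \left(\frac{399}{268}\right)^{2} + 145 \cdot \frac{399}{268}\right)} = \frac{221}{\frac{1}{290} \frac{1}{2 + \frac{159201}{71824}} \left(-484 - \frac{19263321}{35912} + \frac{57855}{268}\right)} = \frac{221}{\frac{1}{290} \frac{1}{\frac{302849}{71824}} \left(-484 - \frac{19263321}{35912} + \frac{57855}{268}\right)} = \frac{221}{\frac{1}{290} \cdot \frac{71824}{302849} \left(- \frac{28892159}{35912}\right)} = \frac{221}{- \frac{28892159}{43913105}} = 221 \left(- \frac{43913105}{28892159}\right) = - \frac{9704796205}{28892159}$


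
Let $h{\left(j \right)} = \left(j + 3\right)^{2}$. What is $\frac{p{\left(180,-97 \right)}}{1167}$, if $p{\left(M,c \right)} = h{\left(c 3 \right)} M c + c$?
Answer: $- \frac{1448202337}{1167} \approx -1.241 \cdot 10^{6}$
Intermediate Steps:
$h{\left(j \right)} = \left(3 + j\right)^{2}$
$p{\left(M,c \right)} = c + M c \left(3 + 3 c\right)^{2}$ ($p{\left(M,c \right)} = \left(3 + c 3\right)^{2} M c + c = \left(3 + 3 c\right)^{2} M c + c = M \left(3 + 3 c\right)^{2} c + c = M c \left(3 + 3 c\right)^{2} + c = c + M c \left(3 + 3 c\right)^{2}$)
$\frac{p{\left(180,-97 \right)}}{1167} = \frac{\left(-97\right) \left(1 + 9 \cdot 180 \left(1 - 97\right)^{2}\right)}{1167} = - 97 \left(1 + 9 \cdot 180 \left(-96\right)^{2}\right) \frac{1}{1167} = - 97 \left(1 + 9 \cdot 180 \cdot 9216\right) \frac{1}{1167} = - 97 \left(1 + 14929920\right) \frac{1}{1167} = \left(-97\right) 14929921 \cdot \frac{1}{1167} = \left(-1448202337\right) \frac{1}{1167} = - \frac{1448202337}{1167}$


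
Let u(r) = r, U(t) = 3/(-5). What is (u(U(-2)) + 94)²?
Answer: 218089/25 ≈ 8723.6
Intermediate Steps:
U(t) = -⅗ (U(t) = 3*(-⅕) = -⅗)
(u(U(-2)) + 94)² = (-⅗ + 94)² = (467/5)² = 218089/25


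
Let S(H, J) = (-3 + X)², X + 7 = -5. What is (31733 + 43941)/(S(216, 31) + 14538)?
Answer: 75674/14763 ≈ 5.1259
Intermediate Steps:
X = -12 (X = -7 - 5 = -12)
S(H, J) = 225 (S(H, J) = (-3 - 12)² = (-15)² = 225)
(31733 + 43941)/(S(216, 31) + 14538) = (31733 + 43941)/(225 + 14538) = 75674/14763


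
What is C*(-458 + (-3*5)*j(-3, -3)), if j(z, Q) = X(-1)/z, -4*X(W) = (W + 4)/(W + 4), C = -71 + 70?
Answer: 1837/4 ≈ 459.25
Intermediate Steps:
C = -1
X(W) = -¼ (X(W) = -(W + 4)/(4*(W + 4)) = -(4 + W)/(4*(4 + W)) = -¼*1 = -¼)
j(z, Q) = -1/(4*z)
C*(-458 + (-3*5)*j(-3, -3)) = -(-458 + (-3*5)*(-¼/(-3))) = -(-458 - (-15)*(-1)/(4*3)) = -(-458 - 15*1/12) = -(-458 - 5/4) = -1*(-1837/4) = 1837/4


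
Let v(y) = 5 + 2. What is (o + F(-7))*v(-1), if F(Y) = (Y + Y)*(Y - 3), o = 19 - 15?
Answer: 1008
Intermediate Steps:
o = 4
v(y) = 7
F(Y) = 2*Y*(-3 + Y) (F(Y) = (2*Y)*(-3 + Y) = 2*Y*(-3 + Y))
(o + F(-7))*v(-1) = (4 + 2*(-7)*(-3 - 7))*7 = (4 + 2*(-7)*(-10))*7 = (4 + 140)*7 = 144*7 = 1008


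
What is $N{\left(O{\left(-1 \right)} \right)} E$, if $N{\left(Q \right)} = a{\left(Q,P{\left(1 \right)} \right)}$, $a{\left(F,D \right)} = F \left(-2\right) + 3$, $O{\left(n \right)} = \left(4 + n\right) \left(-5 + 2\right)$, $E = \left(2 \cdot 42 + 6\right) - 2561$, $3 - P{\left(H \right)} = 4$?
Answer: $-51891$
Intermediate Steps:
$P{\left(H \right)} = -1$ ($P{\left(H \right)} = 3 - 4 = -1$)
$E = -2471$ ($E = \left(84 + 6\right) - 2561 = 90 - 2561 = -2471$)
$O{\left(n \right)} = -12 - 3 n$ ($O{\left(n \right)} = \left(4 + n\right) \left(-3\right) = -12 - 3 n$)
$a{\left(F,D \right)} = 3 - 2 F$ ($a{\left(F,D \right)} = - 2 F + 3 = 3 - 2 F$)
$N{\left(Q \right)} = 3 - 2 Q$
$N{\left(O{\left(-1 \right)} \right)} E = \left(3 - 2 \left(-12 - -3\right)\right) \left(-2471\right) = \left(3 - 2 \left(-12 + 3\right)\right) \left(-2471\right) = \left(3 - -18\right) \left(-2471\right) = \left(3 + 18\right) \left(-2471\right) = 21 \left(-2471\right) = -51891$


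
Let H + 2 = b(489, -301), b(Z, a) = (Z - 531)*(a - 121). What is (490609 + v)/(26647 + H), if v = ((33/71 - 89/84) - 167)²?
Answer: 18449686957489/1578174094224 ≈ 11.691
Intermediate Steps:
b(Z, a) = (-531 + Z)*(-121 + a)
H = 17722 (H = -2 + (64251 - 531*(-301) - 121*489 + 489*(-301)) = -2 + (64251 + 159831 - 59169 - 147189) = -2 + 17724 = 17722)
v = 999070216225/35569296 (v = ((33*(1/71) - 89*1/84) - 167)² = ((33/71 - 89/84) - 167)² = (-3547/5964 - 167)² = (-999535/5964)² = 999070216225/35569296 ≈ 28088.)
(490609 + v)/(26647 + H) = (490609 + 999070216225/35569296)/(26647 + 17722) = (18449686957489/35569296)/44369 = (18449686957489/35569296)*(1/44369) = 18449686957489/1578174094224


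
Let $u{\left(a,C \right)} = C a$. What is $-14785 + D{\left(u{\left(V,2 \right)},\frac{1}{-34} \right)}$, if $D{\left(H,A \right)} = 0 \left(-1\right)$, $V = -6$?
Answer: $-14785$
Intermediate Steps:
$D{\left(H,A \right)} = 0$
$-14785 + D{\left(u{\left(V,2 \right)},\frac{1}{-34} \right)} = -14785 + 0 = -14785$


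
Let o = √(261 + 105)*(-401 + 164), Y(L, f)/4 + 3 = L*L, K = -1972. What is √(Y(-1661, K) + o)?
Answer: √(11035672 - 237*√366) ≈ 3321.3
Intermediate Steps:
Y(L, f) = -12 + 4*L² (Y(L, f) = -12 + 4*(L*L) = -12 + 4*L²)
o = -237*√366 (o = √366*(-237) = -237*√366 ≈ -4534.1)
√(Y(-1661, K) + o) = √((-12 + 4*(-1661)²) - 237*√366) = √((-12 + 4*2758921) - 237*√366) = √((-12 + 11035684) - 237*√366) = √(11035672 - 237*√366)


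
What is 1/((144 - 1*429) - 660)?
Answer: -1/945 ≈ -0.0010582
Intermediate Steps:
1/((144 - 1*429) - 660) = 1/((144 - 429) - 660) = 1/(-285 - 660) = 1/(-945) = -1/945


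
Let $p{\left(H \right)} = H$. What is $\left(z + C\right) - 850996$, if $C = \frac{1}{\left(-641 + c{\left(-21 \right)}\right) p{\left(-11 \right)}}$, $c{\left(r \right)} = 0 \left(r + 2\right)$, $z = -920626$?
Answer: $- \frac{12491706721}{7051} \approx -1.7716 \cdot 10^{6}$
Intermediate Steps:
$c{\left(r \right)} = 0$ ($c{\left(r \right)} = 0 \left(2 + r\right) = 0$)
$C = \frac{1}{7051}$ ($C = \frac{1}{\left(-641 + 0\right) \left(-11\right)} = \frac{1}{\left(-641\right) \left(-11\right)} = \frac{1}{7051} \approx 0.00014182$)
$\left(z + C\right) - 850996 = \left(-920626 + \frac{1}{7051}\right) - 850996 = - \frac{6491333925}{7051} - 850996 = - \frac{12491706721}{7051}$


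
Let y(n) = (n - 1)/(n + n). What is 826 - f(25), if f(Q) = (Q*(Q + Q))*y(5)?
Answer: 326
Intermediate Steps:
y(n) = (-1 + n)/(2*n) (y(n) = (-1 + n)/((2*n)) = (-1 + n)*(1/(2*n)) = (-1 + n)/(2*n))
f(Q) = 4*Q**2/5 (f(Q) = (Q*(Q + Q))*((1/2)*(-1 + 5)/5) = (Q*(2*Q))*((1/2)*(1/5)*4) = (2*Q**2)*(2/5) = 4*Q**2/5)
826 - f(25) = 826 - 4*25**2/5 = 826 - 4*625/5 = 826 - 1*500 = 826 - 500 = 326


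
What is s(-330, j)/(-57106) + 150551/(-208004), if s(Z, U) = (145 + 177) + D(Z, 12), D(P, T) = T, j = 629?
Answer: -4333419371/5939138212 ≈ -0.72964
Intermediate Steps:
s(Z, U) = 334 (s(Z, U) = (145 + 177) + 12 = 322 + 12 = 334)
s(-330, j)/(-57106) + 150551/(-208004) = 334/(-57106) + 150551/(-208004) = 334*(-1/57106) + 150551*(-1/208004) = -167/28553 - 150551/208004 = -4333419371/5939138212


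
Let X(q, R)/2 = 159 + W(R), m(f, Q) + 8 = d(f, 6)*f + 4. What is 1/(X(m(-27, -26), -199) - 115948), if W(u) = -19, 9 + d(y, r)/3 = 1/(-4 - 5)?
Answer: -1/115668 ≈ -8.6454e-6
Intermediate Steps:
d(y, r) = -82/3 (d(y, r) = -27 + 3/(-4 - 5) = -27 + 3/(-9) = -27 + 3*(-1/9) = -27 - 1/3 = -82/3)
m(f, Q) = -4 - 82*f/3 (m(f, Q) = -8 + (-82*f/3 + 4) = -8 + (4 - 82*f/3) = -4 - 82*f/3)
X(q, R) = 280 (X(q, R) = 2*(159 - 19) = 2*140 = 280)
1/(X(m(-27, -26), -199) - 115948) = 1/(280 - 115948) = 1/(-115668) = -1/115668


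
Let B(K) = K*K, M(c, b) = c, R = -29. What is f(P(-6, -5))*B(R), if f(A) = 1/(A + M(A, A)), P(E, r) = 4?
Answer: 841/8 ≈ 105.13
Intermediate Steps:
B(K) = K²
f(A) = 1/(2*A) (f(A) = 1/(A + A) = 1/(2*A))
f(P(-6, -5))*B(R) = ((½)/4)*(-29)² = ((½)*(¼))*841 = (⅛)*841 = 841/8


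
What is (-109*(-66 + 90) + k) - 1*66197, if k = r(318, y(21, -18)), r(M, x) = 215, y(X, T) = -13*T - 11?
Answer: -68598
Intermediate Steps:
y(X, T) = -11 - 13*T
k = 215
(-109*(-66 + 90) + k) - 1*66197 = (-109*(-66 + 90) + 215) - 1*66197 = (-109*24 + 215) - 66197 = (-2616 + 215) - 66197 = -2401 - 66197 = -68598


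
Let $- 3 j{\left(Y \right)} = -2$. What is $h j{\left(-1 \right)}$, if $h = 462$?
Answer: $308$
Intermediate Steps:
$j{\left(Y \right)} = \frac{2}{3}$ ($j{\left(Y \right)} = \left(- \frac{1}{3}\right) \left(-2\right) = \frac{2}{3}$)
$h j{\left(-1 \right)} = 462 \cdot \frac{2}{3} = 308$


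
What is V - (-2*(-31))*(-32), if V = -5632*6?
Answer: -31808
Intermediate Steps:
V = -33792
V - (-2*(-31))*(-32) = -33792 - (-2*(-31))*(-32) = -33792 - 62*(-32) = -33792 - 1*(-1984) = -33792 + 1984 = -31808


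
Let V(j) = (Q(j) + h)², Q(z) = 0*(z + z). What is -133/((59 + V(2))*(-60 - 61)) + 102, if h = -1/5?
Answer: 18220117/178596 ≈ 102.02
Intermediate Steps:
h = -⅕ (h = -1*⅕ = -⅕ ≈ -0.20000)
Q(z) = 0 (Q(z) = 0*(2*z) = 0)
V(j) = 1/25 (V(j) = (0 - ⅕)² = (-⅕)² = 1/25)
-133/((59 + V(2))*(-60 - 61)) + 102 = -133/((59 + 1/25)*(-60 - 61)) + 102 = -133/((1476/25)*(-121)) + 102 = -133/(-178596/25) + 102 = -25/178596*(-133) + 102 = 3325/178596 + 102 = 18220117/178596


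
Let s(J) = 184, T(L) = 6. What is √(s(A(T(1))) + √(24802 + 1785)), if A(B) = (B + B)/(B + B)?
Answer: √(184 + √26587) ≈ 18.629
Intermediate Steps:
A(B) = 1 (A(B) = (2*B)/((2*B)) = (2*B)*(1/(2*B)) = 1)
√(s(A(T(1))) + √(24802 + 1785)) = √(184 + √(24802 + 1785)) = √(184 + √26587)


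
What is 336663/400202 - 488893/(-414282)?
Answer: 7616576758/3768101931 ≈ 2.0213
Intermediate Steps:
336663/400202 - 488893/(-414282) = 336663*(1/400202) - 488893*(-1/414282) = 336663/400202 + 488893/414282 = 7616576758/3768101931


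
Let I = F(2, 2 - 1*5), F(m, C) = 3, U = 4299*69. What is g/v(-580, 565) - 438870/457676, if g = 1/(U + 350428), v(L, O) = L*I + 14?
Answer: -61267559560657/63892933131223 ≈ -0.95891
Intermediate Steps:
U = 296631
I = 3
v(L, O) = 14 + 3*L (v(L, O) = L*3 + 14 = 3*L + 14 = 14 + 3*L)
g = 1/647059 (g = 1/(296631 + 350428) = 1/647059 ≈ 1.5455e-6)
g/v(-580, 565) - 438870/457676 = 1/(647059*(14 + 3*(-580))) - 438870/457676 = 1/(647059*(14 - 1740)) - 438870*1/457676 = (1/647059)/(-1726) - 219435/228838 = (1/647059)*(-1/1726) - 219435/228838 = -1/1116823834 - 219435/228838 = -61267559560657/63892933131223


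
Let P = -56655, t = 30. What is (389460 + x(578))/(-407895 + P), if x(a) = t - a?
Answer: -194456/232275 ≈ -0.83718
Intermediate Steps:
x(a) = 30 - a
(389460 + x(578))/(-407895 + P) = (389460 + (30 - 1*578))/(-407895 - 56655) = (389460 + (30 - 578))/(-464550) = (389460 - 548)*(-1/464550) = 388912*(-1/464550) = -194456/232275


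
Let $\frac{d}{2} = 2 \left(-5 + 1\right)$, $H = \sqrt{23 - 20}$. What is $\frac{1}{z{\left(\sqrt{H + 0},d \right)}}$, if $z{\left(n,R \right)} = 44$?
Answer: $\frac{1}{44} \approx 0.022727$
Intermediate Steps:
$H = \sqrt{3} \approx 1.732$
$d = -16$ ($d = 2 \cdot 2 \left(-5 + 1\right) = 2 \cdot 2 \left(-4\right) = 2 \left(-8\right) = -16$)
$\frac{1}{z{\left(\sqrt{H + 0},d \right)}} = \frac{1}{44}$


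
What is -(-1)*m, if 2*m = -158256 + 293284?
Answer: 67514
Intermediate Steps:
m = 67514 (m = (-158256 + 293284)/2 = (1/2)*135028 = 67514)
-(-1)*m = -(-1)*67514 = -1*(-67514) = 67514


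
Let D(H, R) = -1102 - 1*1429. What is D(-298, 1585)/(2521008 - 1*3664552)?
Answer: 2531/1143544 ≈ 0.0022133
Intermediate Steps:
D(H, R) = -2531 (D(H, R) = -1102 - 1429 = -2531)
D(-298, 1585)/(2521008 - 1*3664552) = -2531/(2521008 - 1*3664552) = -2531/(2521008 - 3664552) = -2531/(-1143544) = -2531*(-1/1143544) = 2531/1143544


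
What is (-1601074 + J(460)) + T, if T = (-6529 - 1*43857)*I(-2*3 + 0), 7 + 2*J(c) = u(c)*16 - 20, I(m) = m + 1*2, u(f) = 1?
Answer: -2799071/2 ≈ -1.3995e+6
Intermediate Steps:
I(m) = 2 + m (I(m) = m + 2 = 2 + m)
J(c) = -11/2 (J(c) = -7/2 + (1*16 - 20)/2 = -7/2 + (16 - 20)/2 = -7/2 + (½)*(-4) = -7/2 - 2 = -11/2)
T = 201544 (T = (-6529 - 1*43857)*(2 + (-2*3 + 0)) = (-6529 - 43857)*(2 + (-6 + 0)) = -50386*(2 - 6) = -50386*(-4) = 201544)
(-1601074 + J(460)) + T = (-1601074 - 11/2) + 201544 = -3202159/2 + 201544 = -2799071/2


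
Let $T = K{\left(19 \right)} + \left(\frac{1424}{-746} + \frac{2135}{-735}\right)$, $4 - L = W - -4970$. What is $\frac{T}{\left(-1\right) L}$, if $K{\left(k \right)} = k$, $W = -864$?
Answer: $\frac{55561}{16065483} \approx 0.0034584$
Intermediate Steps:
$L = -4102$ ($L = 4 - \left(-864 - -4970\right) = 4 - \left(-864 + 4970\right) = 4 - 4106 = -4102$)
$T = \frac{111122}{7833}$ ($T = 19 + \left(\frac{1424}{-746} + \frac{2135}{-735}\right) = 19 + \left(1424 \left(- \frac{1}{746}\right) + 2135 \left(- \frac{1}{735}\right)\right) = 19 - \frac{37705}{7833} = \frac{111122}{7833} \approx 14.186$)
$\frac{T}{\left(-1\right) L} = \frac{111122}{7833 \left(\left(-1\right) \left(-4102\right)\right)} = \frac{111122}{7833 \cdot 4102} = \frac{111122}{7833} \cdot \frac{1}{4102} = \frac{55561}{16065483}$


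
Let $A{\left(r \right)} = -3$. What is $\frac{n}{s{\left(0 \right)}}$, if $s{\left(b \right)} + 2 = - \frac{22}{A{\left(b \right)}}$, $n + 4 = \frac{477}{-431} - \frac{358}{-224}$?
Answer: $- \frac{508089}{772352} \approx -0.65785$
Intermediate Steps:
$n = - \frac{169363}{48272}$ ($n = -4 + \left(\frac{477}{-431} - \frac{358}{-224}\right) = -4 + \left(477 \left(- \frac{1}{431}\right) - - \frac{179}{112}\right) = -4 + \left(- \frac{477}{431} + \frac{179}{112}\right) = -4 + \frac{23725}{48272} = - \frac{169363}{48272} \approx -3.5085$)
$s{\left(b \right)} = \frac{16}{3}$ ($s{\left(b \right)} = -2 - \frac{22}{-3} = -2 - - \frac{22}{3} = -2 + \frac{22}{3} = \frac{16}{3}$)
$\frac{n}{s{\left(0 \right)}} = - \frac{169363}{48272 \cdot \frac{16}{3}} = \left(- \frac{169363}{48272}\right) \frac{3}{16} = - \frac{508089}{772352}$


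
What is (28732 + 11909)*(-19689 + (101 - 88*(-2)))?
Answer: -788923092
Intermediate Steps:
(28732 + 11909)*(-19689 + (101 - 88*(-2))) = 40641*(-19689 + (101 + 176)) = 40641*(-19689 + 277) = 40641*(-19412) = -788923092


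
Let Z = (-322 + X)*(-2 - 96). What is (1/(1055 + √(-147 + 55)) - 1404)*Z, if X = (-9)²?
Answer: -33159672 + 23618/(1055 + 2*I*√23) ≈ -3.316e+7 - 0.20351*I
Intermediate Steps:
X = 81
Z = 23618 (Z = (-322 + 81)*(-2 - 96) = -241*(-98) = 23618)
(1/(1055 + √(-147 + 55)) - 1404)*Z = (1/(1055 + √(-147 + 55)) - 1404)*23618 = (1/(1055 + √(-92)) - 1404)*23618 = (1/(1055 + 2*I*√23) - 1404)*23618 = (-1404 + 1/(1055 + 2*I*√23))*23618 = -33159672 + 23618/(1055 + 2*I*√23)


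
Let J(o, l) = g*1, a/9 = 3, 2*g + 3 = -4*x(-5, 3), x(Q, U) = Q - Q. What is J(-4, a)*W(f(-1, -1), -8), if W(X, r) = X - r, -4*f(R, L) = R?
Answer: -99/8 ≈ -12.375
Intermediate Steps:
x(Q, U) = 0
f(R, L) = -R/4
g = -3/2 (g = -3/2 + (-4*0)/2 = -3/2 + (1/2)*0 = -3/2 + 0 = -3/2 ≈ -1.5000)
a = 27 (a = 9*3 = 27)
J(o, l) = -3/2 (J(o, l) = -3/2*1 = -3/2)
J(-4, a)*W(f(-1, -1), -8) = -3*(-1/4*(-1) - 1*(-8))/2 = -3*(1/4 + 8)/2 = -3/2*33/4 = -99/8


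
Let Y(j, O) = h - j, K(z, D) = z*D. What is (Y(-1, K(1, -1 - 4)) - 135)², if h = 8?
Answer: 15876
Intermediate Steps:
K(z, D) = D*z
Y(j, O) = 8 - j
(Y(-1, K(1, -1 - 4)) - 135)² = ((8 - 1*(-1)) - 135)² = ((8 + 1) - 135)² = (9 - 135)² = (-126)² = 15876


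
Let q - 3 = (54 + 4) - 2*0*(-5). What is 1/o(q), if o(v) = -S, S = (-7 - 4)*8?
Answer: 1/88 ≈ 0.011364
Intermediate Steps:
S = -88 (S = -11*8 = -88)
q = 61 (q = 3 + ((54 + 4) - 2*0*(-5)) = 3 + (58 + 0*(-5)) = 3 + (58 + 0) = 3 + 58 = 61)
o(v) = 88 (o(v) = -1*(-88) = 88)
1/o(q) = 1/88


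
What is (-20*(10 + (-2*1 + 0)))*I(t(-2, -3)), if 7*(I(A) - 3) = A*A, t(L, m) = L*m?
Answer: -9120/7 ≈ -1302.9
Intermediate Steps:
I(A) = 3 + A²/7 (I(A) = 3 + (A*A)/7 = 3 + A²/7)
(-20*(10 + (-2*1 + 0)))*I(t(-2, -3)) = (-20*(10 + (-2*1 + 0)))*(3 + (-2*(-3))²/7) = (-20*(10 + (-2 + 0)))*(3 + (⅐)*6²) = (-20*(10 - 2))*(3 + (⅐)*36) = (-20*8)*(3 + 36/7) = -160*57/7 = -9120/7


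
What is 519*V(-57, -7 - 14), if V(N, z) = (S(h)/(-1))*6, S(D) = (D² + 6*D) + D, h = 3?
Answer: -93420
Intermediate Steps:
S(D) = D² + 7*D
V(N, z) = -180 (V(N, z) = ((3*(7 + 3))/(-1))*6 = ((3*10)*(-1))*6 = (30*(-1))*6 = -30*6 = -180)
519*V(-57, -7 - 14) = 519*(-180) = -93420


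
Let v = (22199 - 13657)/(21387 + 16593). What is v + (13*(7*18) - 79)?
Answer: 29609681/18990 ≈ 1559.2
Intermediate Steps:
v = 4271/18990 (v = 8542/37980 = 8542*(1/37980) = 4271/18990 ≈ 0.22491)
v + (13*(7*18) - 79) = 4271/18990 + (13*(7*18) - 79) = 4271/18990 + (13*126 - 79) = 4271/18990 + (1638 - 79) = 4271/18990 + 1559 = 29609681/18990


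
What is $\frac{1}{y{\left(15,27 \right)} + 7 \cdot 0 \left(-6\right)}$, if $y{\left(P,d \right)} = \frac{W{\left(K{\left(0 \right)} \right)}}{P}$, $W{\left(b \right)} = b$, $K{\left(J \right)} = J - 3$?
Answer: $-5$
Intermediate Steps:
$K{\left(J \right)} = -3 + J$
$y{\left(P,d \right)} = - \frac{3}{P}$ ($y{\left(P,d \right)} = \frac{-3 + 0}{P} = - \frac{3}{P}$)
$\frac{1}{y{\left(15,27 \right)} + 7 \cdot 0 \left(-6\right)} = \frac{1}{- \frac{3}{15} + 7 \cdot 0 \left(-6\right)} = \frac{1}{\left(-3\right) \frac{1}{15} + 0 \left(-6\right)} = \frac{1}{- \frac{1}{5} + 0} = \frac{1}{- \frac{1}{5}} = -5$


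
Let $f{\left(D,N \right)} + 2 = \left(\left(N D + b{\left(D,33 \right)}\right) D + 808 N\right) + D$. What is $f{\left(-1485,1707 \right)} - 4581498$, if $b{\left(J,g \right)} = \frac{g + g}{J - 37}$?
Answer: $\frac{2862208827311}{761} \approx 3.7611 \cdot 10^{9}$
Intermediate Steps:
$b{\left(J,g \right)} = \frac{2 g}{-37 + J}$
$f{\left(D,N \right)} = -2 + D + 808 N + D \left(\frac{66}{-37 + D} + D N\right)$ ($f{\left(D,N \right)} = -2 + \left(\left(\left(N D + 2 \cdot 33 \frac{1}{-37 + D}\right) D + 808 N\right) + D\right) = -2 + \left(\left(\left(D N + \frac{66}{-37 + D}\right) D + 808 N\right) + D\right) = -2 + \left(\left(\left(\frac{66}{-37 + D} + D N\right) D + 808 N\right) + D\right) = -2 + \left(\left(D \left(\frac{66}{-37 + D} + D N\right) + 808 N\right) + D\right) = -2 + \left(\left(808 N + D \left(\frac{66}{-37 + D} + D N\right)\right) + D\right) = -2 + \left(D + 808 N + D \left(\frac{66}{-37 + D} + D N\right)\right) = -2 + D + 808 N + D \left(\frac{66}{-37 + D} + D N\right)$)
$f{\left(-1485,1707 \right)} - 4581498 = \frac{66 \left(-1485\right) + \left(-37 - 1485\right) \left(-2 - 1485 + 808 \cdot 1707 + 1707 \left(-1485\right)^{2}\right)}{-37 - 1485} - 4581498 = \frac{-98010 - 1522 \left(-2 - 1485 + 1379256 + 1707 \cdot 2205225\right)}{-1522} - 4581498 = - \frac{-98010 - 1522 \left(-2 - 1485 + 1379256 + 3764319075\right)}{1522} - 4581498 = - \frac{-98010 - 5731390596568}{1522} - 4581498 = \left(- \frac{1}{1522}\right) \left(-5731390694578\right) - 4581498 = \frac{2865695347289}{761} - 4581498 = \frac{2862208827311}{761}$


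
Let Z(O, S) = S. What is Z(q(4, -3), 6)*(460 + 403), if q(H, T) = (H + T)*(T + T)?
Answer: 5178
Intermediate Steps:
q(H, T) = 2*T*(H + T) (q(H, T) = (H + T)*(2*T) = 2*T*(H + T))
Z(q(4, -3), 6)*(460 + 403) = 6*(460 + 403) = 6*863 = 5178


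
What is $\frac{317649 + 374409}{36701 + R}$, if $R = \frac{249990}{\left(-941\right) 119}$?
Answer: $\frac{77495962782}{4109491289} \approx 18.858$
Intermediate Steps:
$R = - \frac{249990}{111979}$ ($R = \frac{249990}{-111979} = 249990 \left(- \frac{1}{111979}\right) = - \frac{249990}{111979} \approx -2.2325$)
$\frac{317649 + 374409}{36701 + R} = \frac{317649 + 374409}{36701 - \frac{249990}{111979}} = \frac{692058}{\frac{4109491289}{111979}} = 692058 \cdot \frac{111979}{4109491289} = \frac{77495962782}{4109491289}$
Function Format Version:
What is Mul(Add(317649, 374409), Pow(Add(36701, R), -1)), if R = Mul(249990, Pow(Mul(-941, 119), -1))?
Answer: Rational(77495962782, 4109491289) ≈ 18.858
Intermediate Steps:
R = Rational(-249990, 111979) (R = Mul(249990, Pow(-111979, -1)) = Mul(249990, Rational(-1, 111979)) = Rational(-249990, 111979) ≈ -2.2325)
Mul(Add(317649, 374409), Pow(Add(36701, R), -1)) = Mul(Add(317649, 374409), Pow(Add(36701, Rational(-249990, 111979)), -1)) = Mul(692058, Pow(Rational(4109491289, 111979), -1)) = Mul(692058, Rational(111979, 4109491289)) = Rational(77495962782, 4109491289)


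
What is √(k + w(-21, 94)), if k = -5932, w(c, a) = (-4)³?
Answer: 2*I*√1499 ≈ 77.434*I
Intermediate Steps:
w(c, a) = -64
√(k + w(-21, 94)) = √(-5932 - 64) = √(-5996) = 2*I*√1499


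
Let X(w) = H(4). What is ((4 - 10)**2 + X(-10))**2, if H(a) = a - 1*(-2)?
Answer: 1764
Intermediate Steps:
H(a) = 2 + a (H(a) = a + 2 = 2 + a)
X(w) = 6 (X(w) = 2 + 4 = 6)
((4 - 10)**2 + X(-10))**2 = ((4 - 10)**2 + 6)**2 = ((-6)**2 + 6)**2 = (36 + 6)**2 = 42**2 = 1764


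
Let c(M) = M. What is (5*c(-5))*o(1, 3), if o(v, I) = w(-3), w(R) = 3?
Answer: -75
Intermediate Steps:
o(v, I) = 3
(5*c(-5))*o(1, 3) = (5*(-5))*3 = -25*3 = -75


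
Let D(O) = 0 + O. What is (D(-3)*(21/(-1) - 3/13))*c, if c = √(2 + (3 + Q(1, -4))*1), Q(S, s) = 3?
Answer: 1656*√2/13 ≈ 180.15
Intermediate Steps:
D(O) = O
c = 2*√2 (c = √(2 + (3 + 3)*1) = √(2 + 6*1) = √(2 + 6) = √8 = 2*√2 ≈ 2.8284)
(D(-3)*(21/(-1) - 3/13))*c = (-3*(21/(-1) - 3/13))*(2*√2) = (-3*(21*(-1) - 3*1/13))*(2*√2) = (-3*(-21 - 3/13))*(2*√2) = (-3*(-276/13))*(2*√2) = 828*(2*√2)/13 = 1656*√2/13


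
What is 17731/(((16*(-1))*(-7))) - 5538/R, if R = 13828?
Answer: 8734429/55312 ≈ 157.91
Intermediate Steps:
17731/(((16*(-1))*(-7))) - 5538/R = 17731/(((16*(-1))*(-7))) - 5538/13828 = 17731/((-16*(-7))) - 5538*1/13828 = 17731/112 - 2769/6914 = 17731*(1/112) - 2769/6914 = 2533/16 - 2769/6914 = 8734429/55312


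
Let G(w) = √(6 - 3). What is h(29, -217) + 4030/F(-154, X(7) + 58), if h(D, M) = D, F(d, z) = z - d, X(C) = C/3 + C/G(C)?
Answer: 9879814/206651 - 42315*√3/206651 ≈ 47.455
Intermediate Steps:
G(w) = √3
X(C) = C/3 + C*√3/3 (X(C) = C/3 + C/(√3) = C*(⅓) + C*(√3/3) = C/3 + C*√3/3)
h(29, -217) + 4030/F(-154, X(7) + 58) = 29 + 4030/(((⅓)*7*(1 + √3) + 58) - 1*(-154)) = 29 + 4030/(((7/3 + 7*√3/3) + 58) + 154) = 29 + 4030/((181/3 + 7*√3/3) + 154) = 29 + 4030/(643/3 + 7*√3/3)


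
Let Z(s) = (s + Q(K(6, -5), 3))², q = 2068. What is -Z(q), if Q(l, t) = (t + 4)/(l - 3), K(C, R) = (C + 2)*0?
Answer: -38402809/9 ≈ -4.2670e+6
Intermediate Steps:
K(C, R) = 0 (K(C, R) = (2 + C)*0 = 0)
Q(l, t) = (4 + t)/(-3 + l)
Z(s) = (-7/3 + s)² (Z(s) = (s + (4 + 3)/(-3 + 0))² = (s + 7/(-3))² = (s - ⅓*7)² = (s - 7/3)² = (-7/3 + s)²)
-Z(q) = -(-7 + 3*2068)²/9 = -(-7 + 6204)²/9 = -6197²/9 = -38402809/9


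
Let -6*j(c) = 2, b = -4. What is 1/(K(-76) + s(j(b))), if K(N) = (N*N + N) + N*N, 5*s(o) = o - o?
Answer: 1/11476 ≈ 8.7138e-5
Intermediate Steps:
j(c) = -1/3 (j(c) = -1/6*2 = -1/3)
s(o) = 0 (s(o) = (o - o)/5 = (1/5)*0 = 0)
K(N) = N + 2*N**2 (K(N) = (N**2 + N) + N**2 = (N + N**2) + N**2 = N + 2*N**2)
1/(K(-76) + s(j(b))) = 1/(-76*(1 + 2*(-76)) + 0) = 1/(-76*(1 - 152) + 0) = 1/(-76*(-151) + 0) = 1/(11476 + 0) = 1/11476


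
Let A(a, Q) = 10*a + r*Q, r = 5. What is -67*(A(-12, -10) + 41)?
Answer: 8643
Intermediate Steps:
A(a, Q) = 5*Q + 10*a (A(a, Q) = 10*a + 5*Q = 5*Q + 10*a)
-67*(A(-12, -10) + 41) = -67*((5*(-10) + 10*(-12)) + 41) = -67*((-50 - 120) + 41) = -67*(-170 + 41) = -67*(-129) = 8643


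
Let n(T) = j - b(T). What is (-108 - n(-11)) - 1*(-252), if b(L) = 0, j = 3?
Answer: 141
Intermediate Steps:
n(T) = 3 (n(T) = 3 - 1*0 = 3 + 0 = 3)
(-108 - n(-11)) - 1*(-252) = (-108 - 1*3) - 1*(-252) = (-108 - 3) + 252 = -111 + 252 = 141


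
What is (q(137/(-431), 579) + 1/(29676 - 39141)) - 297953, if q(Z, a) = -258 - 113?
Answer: -2823636661/9465 ≈ -2.9832e+5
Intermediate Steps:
q(Z, a) = -371
(q(137/(-431), 579) + 1/(29676 - 39141)) - 297953 = (-371 + 1/(29676 - 39141)) - 297953 = (-371 + 1/(-9465)) - 297953 = (-371 - 1/9465) - 297953 = -3511516/9465 - 297953 = -2823636661/9465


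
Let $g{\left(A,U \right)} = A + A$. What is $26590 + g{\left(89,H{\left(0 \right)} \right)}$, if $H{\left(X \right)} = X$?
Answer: $26768$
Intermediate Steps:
$g{\left(A,U \right)} = 2 A$
$26590 + g{\left(89,H{\left(0 \right)} \right)} = 26590 + 2 \cdot 89 = 26590 + 178 = 26768$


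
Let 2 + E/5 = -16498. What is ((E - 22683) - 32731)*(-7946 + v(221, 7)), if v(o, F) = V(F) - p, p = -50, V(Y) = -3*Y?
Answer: 1091865138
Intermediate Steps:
E = -82500 (E = -10 + 5*(-16498) = -10 - 82490 = -82500)
v(o, F) = 50 - 3*F (v(o, F) = -3*F - 1*(-50) = -3*F + 50 = 50 - 3*F)
((E - 22683) - 32731)*(-7946 + v(221, 7)) = ((-82500 - 22683) - 32731)*(-7946 + (50 - 3*7)) = (-105183 - 32731)*(-7946 + (50 - 21)) = -137914*(-7946 + 29) = -137914*(-7917) = 1091865138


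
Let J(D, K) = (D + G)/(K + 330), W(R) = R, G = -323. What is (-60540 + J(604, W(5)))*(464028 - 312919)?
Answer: -3064584056471/335 ≈ -9.1480e+9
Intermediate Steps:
J(D, K) = (-323 + D)/(330 + K) (J(D, K) = (D - 323)/(K + 330) = (-323 + D)/(330 + K))
(-60540 + J(604, W(5)))*(464028 - 312919) = (-60540 + (-323 + 604)/(330 + 5))*(464028 - 312919) = (-60540 + 281/335)*151109 = -20280619/335*151109 = -3064584056471/335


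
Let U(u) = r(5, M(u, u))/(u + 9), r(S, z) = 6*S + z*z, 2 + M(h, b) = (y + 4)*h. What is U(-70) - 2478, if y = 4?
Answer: -467032/61 ≈ -7656.3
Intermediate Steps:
M(h, b) = -2 + 8*h (M(h, b) = -2 + (4 + 4)*h = -2 + 8*h)
r(S, z) = z² + 6*S (r(S, z) = 6*S + z² = z² + 6*S)
U(u) = (30 + (-2 + 8*u)²)/(9 + u) (U(u) = ((-2 + 8*u)² + 6*5)/(u + 9) = ((-2 + 8*u)² + 30)/(9 + u) = (30 + (-2 + 8*u)²)/(9 + u))
U(-70) - 2478 = 2*(15 + 2*(-1 + 4*(-70))²)/(9 - 70) - 2478 = 2*(15 + 2*(-1 - 280)²)/(-61) - 2478 = 2*(-1/61)*(15 + 2*(-281)²) - 2478 = 2*(-1/61)*(15 + 2*78961) - 2478 = 2*(-1/61)*(15 + 157922) - 2478 = 2*(-1/61)*157937 - 2478 = -315874/61 - 2478 = -467032/61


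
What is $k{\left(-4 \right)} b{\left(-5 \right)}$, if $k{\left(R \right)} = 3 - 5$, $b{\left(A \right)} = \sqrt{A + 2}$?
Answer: $- 2 i \sqrt{3} \approx - 3.4641 i$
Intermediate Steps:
$b{\left(A \right)} = \sqrt{2 + A}$
$k{\left(R \right)} = -2$ ($k{\left(R \right)} = 3 - 5 = -2$)
$k{\left(-4 \right)} b{\left(-5 \right)} = - 2 \sqrt{2 - 5} = - 2 \sqrt{-3} = - 2 i \sqrt{3}$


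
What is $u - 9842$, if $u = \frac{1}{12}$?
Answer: $- \frac{118103}{12} \approx -9841.9$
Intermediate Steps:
$u = \frac{1}{12} \approx 0.083333$
$u - 9842 = \frac{1}{12} - 9842 = - \frac{118103}{12}$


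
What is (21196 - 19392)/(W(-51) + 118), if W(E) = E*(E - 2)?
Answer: 1804/2821 ≈ 0.63949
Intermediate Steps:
W(E) = E*(-2 + E)
(21196 - 19392)/(W(-51) + 118) = (21196 - 19392)/(-51*(-2 - 51) + 118) = 1804/(-51*(-53) + 118) = 1804/(2703 + 118) = 1804/2821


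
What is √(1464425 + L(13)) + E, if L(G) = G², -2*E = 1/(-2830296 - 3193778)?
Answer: 1/12048148 + √1464594 ≈ 1210.2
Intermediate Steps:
E = 1/12048148 (E = -1/(2*(-2830296 - 3193778)) = -½/(-6024074) = -½*(-1/6024074) = 1/12048148 ≈ 8.3000e-8)
√(1464425 + L(13)) + E = √(1464425 + 13²) + 1/12048148 = √(1464425 + 169) + 1/12048148 = √1464594 + 1/12048148 = 1/12048148 + √1464594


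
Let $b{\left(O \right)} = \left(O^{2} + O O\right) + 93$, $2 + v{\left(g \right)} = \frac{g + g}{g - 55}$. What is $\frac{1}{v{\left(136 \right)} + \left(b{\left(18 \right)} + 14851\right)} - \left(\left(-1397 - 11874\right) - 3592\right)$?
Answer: $\frac{21299014587}{1263062} \approx 16863.0$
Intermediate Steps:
$v{\left(g \right)} = -2 + \frac{2 g}{-55 + g}$ ($v{\left(g \right)} = -2 + \frac{g + g}{g - 55} = -2 + \frac{2 g}{-55 + g}$)
$b{\left(O \right)} = 93 + 2 O^{2}$ ($b{\left(O \right)} = \left(O^{2} + O^{2}\right) + 93 = 2 O^{2} + 93 = 93 + 2 O^{2}$)
$\frac{1}{v{\left(136 \right)} + \left(b{\left(18 \right)} + 14851\right)} - \left(\left(-1397 - 11874\right) - 3592\right) = \frac{1}{\frac{110}{-55 + 136} + \left(\left(93 + 2 \cdot 18^{2}\right) + 14851\right)} - \left(\left(-1397 - 11874\right) - 3592\right) = \frac{1}{\frac{110}{81} + \left(\left(93 + 2 \cdot 324\right) + 14851\right)} - \left(-13271 - 3592\right) = \frac{1}{110 \cdot \frac{1}{81} + \left(\left(93 + 648\right) + 14851\right)} - -16863 = \frac{1}{\frac{110}{81} + \left(741 + 14851\right)} + 16863 = \frac{1}{\frac{110}{81} + 15592} + 16863 = \frac{1}{\frac{1263062}{81}} + 16863 = \frac{81}{1263062} + 16863 = \frac{21299014587}{1263062}$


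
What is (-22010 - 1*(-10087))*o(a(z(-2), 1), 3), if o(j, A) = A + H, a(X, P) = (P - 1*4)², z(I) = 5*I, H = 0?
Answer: -35769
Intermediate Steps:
a(X, P) = (-4 + P)² (a(X, P) = (P - 4)² = (-4 + P)²)
o(j, A) = A (o(j, A) = A + 0 = A)
(-22010 - 1*(-10087))*o(a(z(-2), 1), 3) = (-22010 - 1*(-10087))*3 = (-22010 + 10087)*3 = -11923*3 = -35769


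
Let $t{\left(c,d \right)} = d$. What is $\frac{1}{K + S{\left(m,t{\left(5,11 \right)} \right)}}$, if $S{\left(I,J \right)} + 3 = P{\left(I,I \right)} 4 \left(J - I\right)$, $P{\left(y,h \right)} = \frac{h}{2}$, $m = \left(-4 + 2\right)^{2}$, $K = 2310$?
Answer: $\frac{1}{2363} \approx 0.00042319$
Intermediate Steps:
$m = 4$ ($m = \left(-2\right)^{2} = 4$)
$P{\left(y,h \right)} = \frac{h}{2}$ ($P{\left(y,h \right)} = h \frac{1}{2} = \frac{h}{2}$)
$S{\left(I,J \right)} = -3 + 2 I \left(J - I\right)$ ($S{\left(I,J \right)} = -3 + \frac{I}{2} \cdot 4 \left(J - I\right) = -3 + 2 I \left(J - I\right)$)
$\frac{1}{K + S{\left(m,t{\left(5,11 \right)} \right)}} = \frac{1}{2310 - \left(3 - 88 + 32\right)} = \frac{1}{2310 - -53} = \frac{1}{2310 + 53} = \frac{1}{2363}$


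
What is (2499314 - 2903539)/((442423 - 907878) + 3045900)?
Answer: -80845/516089 ≈ -0.15665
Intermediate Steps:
(2499314 - 2903539)/((442423 - 907878) + 3045900) = -404225/(-465455 + 3045900) = -404225/2580445 = -404225*1/2580445 = -80845/516089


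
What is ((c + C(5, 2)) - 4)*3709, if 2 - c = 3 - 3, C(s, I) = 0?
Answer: -7418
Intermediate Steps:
c = 2 (c = 2 - (3 - 3) = 2 - 1*0 = 2 + 0 = 2)
((c + C(5, 2)) - 4)*3709 = ((2 + 0) - 4)*3709 = (2 - 4)*3709 = -2*3709 = -7418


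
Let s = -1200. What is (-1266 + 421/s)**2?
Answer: 2309247983641/1440000 ≈ 1.6036e+6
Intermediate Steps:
(-1266 + 421/s)**2 = (-1266 + 421/(-1200))**2 = (-1266 + 421*(-1/1200))**2 = (-1266 - 421/1200)**2 = (-1519621/1200)**2 = 2309247983641/1440000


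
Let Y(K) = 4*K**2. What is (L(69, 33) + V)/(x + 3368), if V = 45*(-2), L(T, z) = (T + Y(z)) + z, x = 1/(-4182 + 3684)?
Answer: 310752/239609 ≈ 1.2969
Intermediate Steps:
x = -1/498 (x = 1/(-498) = -1/498 ≈ -0.0020080)
L(T, z) = T + z + 4*z**2 (L(T, z) = (T + 4*z**2) + z = T + z + 4*z**2)
V = -90
(L(69, 33) + V)/(x + 3368) = ((69 + 33 + 4*33**2) - 90)/(-1/498 + 3368) = ((69 + 33 + 4*1089) - 90)/(1677263/498) = ((69 + 33 + 4356) - 90)*(498/1677263) = (4458 - 90)*(498/1677263) = 4368*(498/1677263) = 310752/239609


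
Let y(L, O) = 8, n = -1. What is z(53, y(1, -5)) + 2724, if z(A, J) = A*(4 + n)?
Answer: 2883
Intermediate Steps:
z(A, J) = 3*A (z(A, J) = A*(4 - 1) = A*3 = 3*A)
z(53, y(1, -5)) + 2724 = 3*53 + 2724 = 159 + 2724 = 2883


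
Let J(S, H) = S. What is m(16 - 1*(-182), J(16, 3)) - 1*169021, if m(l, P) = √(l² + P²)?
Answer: -169021 + 2*√9865 ≈ -1.6882e+5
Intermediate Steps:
m(l, P) = √(P² + l²)
m(16 - 1*(-182), J(16, 3)) - 1*169021 = √(16² + (16 - 1*(-182))²) - 1*169021 = √(256 + (16 + 182)²) - 169021 = √(256 + 198²) - 169021 = √(256 + 39204) - 169021 = √39460 - 169021 = 2*√9865 - 169021 = -169021 + 2*√9865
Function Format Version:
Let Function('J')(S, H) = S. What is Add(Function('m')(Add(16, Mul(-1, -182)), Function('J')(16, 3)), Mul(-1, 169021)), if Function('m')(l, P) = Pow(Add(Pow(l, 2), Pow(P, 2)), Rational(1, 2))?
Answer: Add(-169021, Mul(2, Pow(9865, Rational(1, 2)))) ≈ -1.6882e+5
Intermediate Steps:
Function('m')(l, P) = Pow(Add(Pow(P, 2), Pow(l, 2)), Rational(1, 2))
Add(Function('m')(Add(16, Mul(-1, -182)), Function('J')(16, 3)), Mul(-1, 169021)) = Add(Pow(Add(Pow(16, 2), Pow(Add(16, Mul(-1, -182)), 2)), Rational(1, 2)), Mul(-1, 169021)) = Add(Pow(Add(256, Pow(Add(16, 182), 2)), Rational(1, 2)), -169021) = Add(Pow(Add(256, Pow(198, 2)), Rational(1, 2)), -169021) = Add(Pow(Add(256, 39204), Rational(1, 2)), -169021) = Add(Pow(39460, Rational(1, 2)), -169021) = Add(Mul(2, Pow(9865, Rational(1, 2))), -169021) = Add(-169021, Mul(2, Pow(9865, Rational(1, 2))))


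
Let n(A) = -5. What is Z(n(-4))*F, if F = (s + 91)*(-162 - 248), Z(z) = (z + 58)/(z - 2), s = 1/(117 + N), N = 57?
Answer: 172047275/609 ≈ 2.8251e+5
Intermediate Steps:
s = 1/174 (s = 1/(117 + 57) = 1/174 ≈ 0.0057471)
Z(z) = (58 + z)/(-2 + z)
F = -3246175/87 (F = (1/174 + 91)*(-162 - 248) = (15835/174)*(-410) = -3246175/87 ≈ -37312.)
Z(n(-4))*F = ((58 - 5)/(-2 - 5))*(-3246175/87) = (53/(-7))*(-3246175/87) = -⅐*53*(-3246175/87) = -53/7*(-3246175/87) = 172047275/609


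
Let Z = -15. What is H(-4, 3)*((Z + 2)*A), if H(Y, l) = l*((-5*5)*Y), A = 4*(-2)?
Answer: 31200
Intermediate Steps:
A = -8
H(Y, l) = -25*Y*l (H(Y, l) = l*(-25*Y) = -25*Y*l)
H(-4, 3)*((Z + 2)*A) = (-25*(-4)*3)*((-15 + 2)*(-8)) = 300*(-13*(-8)) = 300*104 = 31200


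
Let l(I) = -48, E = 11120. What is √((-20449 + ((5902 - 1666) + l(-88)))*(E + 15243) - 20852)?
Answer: I*√428709595 ≈ 20705.0*I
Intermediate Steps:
√((-20449 + ((5902 - 1666) + l(-88)))*(E + 15243) - 20852) = √((-20449 + ((5902 - 1666) - 48))*(11120 + 15243) - 20852) = √((-20449 + (4236 - 48))*26363 - 20852) = √((-20449 + 4188)*26363 - 20852) = √(-16261*26363 - 20852) = √(-428688743 - 20852) = √(-428709595) = I*√428709595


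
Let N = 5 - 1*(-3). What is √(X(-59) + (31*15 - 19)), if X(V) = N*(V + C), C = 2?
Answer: I*√10 ≈ 3.1623*I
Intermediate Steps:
N = 8 (N = 5 + 3 = 8)
X(V) = 16 + 8*V (X(V) = 8*(V + 2) = 8*(2 + V) = 16 + 8*V)
√(X(-59) + (31*15 - 19)) = √((16 + 8*(-59)) + (31*15 - 19)) = √((16 - 472) + (465 - 19)) = √(-456 + 446) = √(-10) = I*√10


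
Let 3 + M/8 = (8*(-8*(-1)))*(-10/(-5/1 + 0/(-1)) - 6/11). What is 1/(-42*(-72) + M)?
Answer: 11/41192 ≈ 0.00026704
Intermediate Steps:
M = 7928/11 (M = -24 + 8*((8*(-8*(-1)))*(-10/(-5/1 + 0/(-1)) - 6/11)) = -24 + 8*((8*8)*(-10/(-5*1 + 0*(-1)) - 6*1/11)) = -24 + 8*(64*(-10/(-5 + 0) - 6/11)) = -24 + 8*(64*(-10/(-5) - 6/11)) = -24 + 8*(64*(-10*(-⅕) - 6/11)) = -24 + 8*(64*(2 - 6/11)) = -24 + 8*(64*(16/11)) = -24 + 8*(1024/11) = -24 + 8192/11 = 7928/11 ≈ 720.73)
1/(-42*(-72) + M) = 1/(-42*(-72) + 7928/11) = 1/(3024 + 7928/11) = 1/(41192/11) = 11/41192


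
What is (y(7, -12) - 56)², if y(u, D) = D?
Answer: 4624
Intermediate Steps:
(y(7, -12) - 56)² = (-12 - 56)² = (-68)² = 4624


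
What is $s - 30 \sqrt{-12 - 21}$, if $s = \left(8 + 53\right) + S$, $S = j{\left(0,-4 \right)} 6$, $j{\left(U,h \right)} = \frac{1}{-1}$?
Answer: $55 - 30 i \sqrt{33} \approx 55.0 - 172.34 i$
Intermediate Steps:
$j{\left(U,h \right)} = -1$
$S = -6$ ($S = \left(-1\right) 6 = -6$)
$s = 55$ ($s = \left(8 + 53\right) - 6 = 61 - 6 = 55$)
$s - 30 \sqrt{-12 - 21} = 55 - 30 \sqrt{-12 - 21} = 55 - 30 \sqrt{-33} = 55 - 30 i \sqrt{33}$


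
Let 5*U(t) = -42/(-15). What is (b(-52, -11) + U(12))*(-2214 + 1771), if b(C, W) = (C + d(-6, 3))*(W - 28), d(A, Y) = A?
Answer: -25057852/25 ≈ -1.0023e+6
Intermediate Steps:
U(t) = 14/25 (U(t) = (-42/(-15))/5 = (-42*(-1/15))/5 = (1/5)*(14/5) = 14/25)
b(C, W) = (-28 + W)*(-6 + C) (b(C, W) = (C - 6)*(W - 28) = (-6 + C)*(-28 + W) = (-28 + W)*(-6 + C))
(b(-52, -11) + U(12))*(-2214 + 1771) = ((168 - 28*(-52) - 6*(-11) - 52*(-11)) + 14/25)*(-2214 + 1771) = ((168 + 1456 + 66 + 572) + 14/25)*(-443) = (2262 + 14/25)*(-443) = (56564/25)*(-443) = -25057852/25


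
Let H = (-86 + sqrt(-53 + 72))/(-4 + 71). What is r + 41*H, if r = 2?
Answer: -3392/67 + 41*sqrt(19)/67 ≈ -47.959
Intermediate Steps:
H = -86/67 + sqrt(19)/67 (H = (-86 + sqrt(19))/67 = (-86 + sqrt(19))*(1/67) = -86/67 + sqrt(19)/67 ≈ -1.2185)
r + 41*H = 2 + 41*(-86/67 + sqrt(19)/67) = 2 + (-3526/67 + 41*sqrt(19)/67) = -3392/67 + 41*sqrt(19)/67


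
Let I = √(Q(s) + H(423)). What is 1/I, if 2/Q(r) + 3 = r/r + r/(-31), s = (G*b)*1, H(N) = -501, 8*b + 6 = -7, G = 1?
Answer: -I*√117117357/242479 ≈ -0.044631*I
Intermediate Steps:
b = -13/8 (b = -¾ + (⅛)*(-7) = -¾ - 7/8 = -13/8 ≈ -1.6250)
s = -13/8 (s = (1*(-13/8))*1 = -13/8*1 = -13/8 ≈ -1.6250)
Q(r) = 2/(-2 - r/31) (Q(r) = 2/(-3 + (r/r + r/(-31))) = 2/(-3 + (1 + r*(-1/31))) = 2/(-3 + (1 - r/31)) = 2/(-2 - r/31))
I = I*√117117357/483 (I = √(-62/(62 - 13/8) - 501) = √(-62/483/8 - 501) = √(-62*8/483 - 501) = √(-496/483 - 501) = √(-242479/483) = I*√117117357/483 ≈ 22.406*I)
1/I = 1/(I*√117117357/483) = -I*√117117357/242479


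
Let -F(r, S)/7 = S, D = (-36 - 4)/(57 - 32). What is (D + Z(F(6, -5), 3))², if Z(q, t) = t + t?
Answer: 484/25 ≈ 19.360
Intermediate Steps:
D = -8/5 (D = -40/25 = -40*1/25 = -8/5 ≈ -1.6000)
F(r, S) = -7*S
Z(q, t) = 2*t
(D + Z(F(6, -5), 3))² = (-8/5 + 2*3)² = (-8/5 + 6)² = (22/5)² = 484/25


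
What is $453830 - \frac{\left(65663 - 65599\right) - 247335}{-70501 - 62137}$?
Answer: $\frac{60194856269}{132638} \approx 4.5383 \cdot 10^{5}$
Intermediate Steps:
$453830 - \frac{\left(65663 - 65599\right) - 247335}{-70501 - 62137} = 453830 - \frac{64 - 247335}{-132638} = 453830 - \left(-247271\right) \left(- \frac{1}{132638}\right) = 453830 - \frac{247271}{132638} = \frac{60194856269}{132638}$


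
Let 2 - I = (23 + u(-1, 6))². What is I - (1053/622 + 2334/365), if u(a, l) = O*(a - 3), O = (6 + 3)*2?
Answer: -546481063/227030 ≈ -2407.1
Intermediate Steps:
O = 18 (O = 9*2 = 18)
u(a, l) = -54 + 18*a (u(a, l) = 18*(a - 3) = 18*(-3 + a) = -54 + 18*a)
I = -2399 (I = 2 - (23 + (-54 + 18*(-1)))² = 2 - (23 + (-54 - 18))² = 2 - (23 - 72)² = 2 - 1*(-49)² = 2 - 1*2401 = 2 - 2401 = -2399)
I - (1053/622 + 2334/365) = -2399 - (1053/622 + 2334/365) = -2399 - 1*1836093/227030 = -2399 - 1836093/227030 = -546481063/227030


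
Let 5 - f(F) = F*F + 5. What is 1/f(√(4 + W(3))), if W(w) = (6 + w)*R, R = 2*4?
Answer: -1/76 ≈ -0.013158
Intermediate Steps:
R = 8
W(w) = 48 + 8*w (W(w) = (6 + w)*8 = 48 + 8*w)
f(F) = -F² (f(F) = 5 - (F*F + 5) = 5 - (F² + 5) = 5 - (5 + F²) = 5 + (-5 - F²) = -F²)
1/f(√(4 + W(3))) = 1/(-(√(4 + (48 + 8*3)))²) = 1/(-(√(4 + (48 + 24)))²) = 1/(-(√(4 + 72))²) = 1/(-(√76)²) = 1/(-(2*√19)²) = 1/(-1*76) = 1/(-76) = -1/76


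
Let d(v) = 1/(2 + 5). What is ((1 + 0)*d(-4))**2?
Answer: 1/49 ≈ 0.020408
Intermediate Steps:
d(v) = 1/7
((1 + 0)*d(-4))**2 = ((1 + 0)*(1/7))**2 = (1*(1/7))**2 = (1/7)**2 = 1/49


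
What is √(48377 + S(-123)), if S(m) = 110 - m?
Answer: √48610 ≈ 220.48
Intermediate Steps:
√(48377 + S(-123)) = √(48377 + (110 - 1*(-123))) = √(48377 + (110 + 123)) = √(48377 + 233) = √48610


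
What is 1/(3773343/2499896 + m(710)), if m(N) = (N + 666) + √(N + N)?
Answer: 175688111427656/241830917578364049 - 255080816768*√355/241830917578364049 ≈ 0.00070662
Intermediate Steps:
m(N) = 666 + N + √2*√N (m(N) = (666 + N) + √(2*N) = (666 + N) + √2*√N = 666 + N + √2*√N)
1/(3773343/2499896 + m(710)) = 1/(3773343/2499896 + (666 + 710 + √2*√710)) = 1/(3773343*(1/2499896) + (666 + 710 + 2*√355)) = 1/(539049/357128 + (1376 + 2*√355)) = 1/(491947177/357128 + 2*√355)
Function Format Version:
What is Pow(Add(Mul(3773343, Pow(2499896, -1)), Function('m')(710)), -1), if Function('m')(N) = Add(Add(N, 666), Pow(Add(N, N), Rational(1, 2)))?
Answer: Add(Rational(175688111427656, 241830917578364049), Mul(Rational(-255080816768, 241830917578364049), Pow(355, Rational(1, 2)))) ≈ 0.00070662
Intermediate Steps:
Function('m')(N) = Add(666, N, Mul(Pow(2, Rational(1, 2)), Pow(N, Rational(1, 2)))) (Function('m')(N) = Add(Add(666, N), Pow(Mul(2, N), Rational(1, 2))) = Add(Add(666, N), Mul(Pow(2, Rational(1, 2)), Pow(N, Rational(1, 2)))) = Add(666, N, Mul(Pow(2, Rational(1, 2)), Pow(N, Rational(1, 2)))))
Pow(Add(Mul(3773343, Pow(2499896, -1)), Function('m')(710)), -1) = Pow(Add(Mul(3773343, Pow(2499896, -1)), Add(666, 710, Mul(Pow(2, Rational(1, 2)), Pow(710, Rational(1, 2))))), -1) = Pow(Add(Mul(3773343, Rational(1, 2499896)), Add(666, 710, Mul(2, Pow(355, Rational(1, 2))))), -1) = Pow(Add(Rational(539049, 357128), Add(1376, Mul(2, Pow(355, Rational(1, 2))))), -1) = Pow(Add(Rational(491947177, 357128), Mul(2, Pow(355, Rational(1, 2)))), -1)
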